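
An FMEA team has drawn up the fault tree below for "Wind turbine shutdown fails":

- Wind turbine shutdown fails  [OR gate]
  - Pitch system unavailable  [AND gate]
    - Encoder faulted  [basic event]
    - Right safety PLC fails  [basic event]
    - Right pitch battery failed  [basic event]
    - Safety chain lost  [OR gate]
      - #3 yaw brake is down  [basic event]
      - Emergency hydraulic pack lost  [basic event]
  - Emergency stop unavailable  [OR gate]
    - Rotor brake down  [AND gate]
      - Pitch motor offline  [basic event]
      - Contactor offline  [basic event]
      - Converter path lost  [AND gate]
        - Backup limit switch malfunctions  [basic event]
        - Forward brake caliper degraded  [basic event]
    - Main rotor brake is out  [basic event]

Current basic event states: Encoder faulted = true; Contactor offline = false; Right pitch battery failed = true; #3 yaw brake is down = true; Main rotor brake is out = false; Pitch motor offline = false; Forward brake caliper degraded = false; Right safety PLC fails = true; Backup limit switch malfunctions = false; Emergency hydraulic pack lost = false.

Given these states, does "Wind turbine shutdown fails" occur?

Yes

Safety chain lost [OR]: #3 yaw brake is down=occurs, Emergency hydraulic pack lost=not → at least one input occurs → occurs.
Pitch system unavailable [AND]: Encoder faulted=occurs, Right safety PLC fails=occurs, Right pitch battery failed=occurs, Safety chain lost=occurs → all inputs occur → occurs.
Converter path lost [AND]: Backup limit switch malfunctions=not, Forward brake caliper degraded=not → not all inputs occur → does not occur.
Rotor brake down [AND]: Pitch motor offline=not, Contactor offline=not, Converter path lost=not → not all inputs occur → does not occur.
Emergency stop unavailable [OR]: Rotor brake down=not, Main rotor brake is out=not → no input occurs → does not occur.
Wind turbine shutdown fails [OR]: Pitch system unavailable=occurs, Emergency stop unavailable=not → at least one input occurs → occurs.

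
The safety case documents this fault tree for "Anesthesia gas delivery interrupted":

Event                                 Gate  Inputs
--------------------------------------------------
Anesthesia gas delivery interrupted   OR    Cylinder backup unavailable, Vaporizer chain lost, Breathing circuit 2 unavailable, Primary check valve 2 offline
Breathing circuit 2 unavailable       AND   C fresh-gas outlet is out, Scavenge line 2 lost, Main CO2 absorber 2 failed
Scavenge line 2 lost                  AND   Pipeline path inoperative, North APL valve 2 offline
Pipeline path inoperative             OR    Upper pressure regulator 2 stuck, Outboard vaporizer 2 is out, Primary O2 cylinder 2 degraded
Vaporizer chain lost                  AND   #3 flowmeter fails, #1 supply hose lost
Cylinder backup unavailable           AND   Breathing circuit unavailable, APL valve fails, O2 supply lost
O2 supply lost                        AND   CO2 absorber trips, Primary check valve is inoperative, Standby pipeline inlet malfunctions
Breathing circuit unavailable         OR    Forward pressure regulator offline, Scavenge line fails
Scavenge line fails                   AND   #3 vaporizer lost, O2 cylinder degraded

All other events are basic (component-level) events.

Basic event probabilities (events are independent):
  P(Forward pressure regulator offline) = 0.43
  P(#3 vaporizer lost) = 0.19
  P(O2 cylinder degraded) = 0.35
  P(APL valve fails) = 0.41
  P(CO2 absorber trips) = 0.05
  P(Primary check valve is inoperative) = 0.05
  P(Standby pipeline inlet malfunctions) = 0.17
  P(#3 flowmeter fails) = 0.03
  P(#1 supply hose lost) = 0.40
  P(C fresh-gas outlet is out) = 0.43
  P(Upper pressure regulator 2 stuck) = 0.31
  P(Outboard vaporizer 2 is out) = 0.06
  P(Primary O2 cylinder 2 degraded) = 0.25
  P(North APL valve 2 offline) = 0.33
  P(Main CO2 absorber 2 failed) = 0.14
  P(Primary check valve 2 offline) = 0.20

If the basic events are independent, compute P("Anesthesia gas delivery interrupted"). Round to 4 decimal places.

P(Scavenge line fails) [AND] = 0.19 × 0.35 = 0.066500
P(Breathing circuit unavailable) [OR] = 1 − (1−0.43) × (1−0.066500) = 0.467905
P(O2 supply lost) [AND] = 0.05 × 0.05 × 0.17 = 0.000425
P(Cylinder backup unavailable) [AND] = 0.467905 × 0.41 × 0.000425 = 0.000082
P(Vaporizer chain lost) [AND] = 0.03 × 0.40 = 0.012000
P(Pipeline path inoperative) [OR] = 1 − (1−0.31) × (1−0.06) × (1−0.25) = 0.513550
P(Scavenge line 2 lost) [AND] = 0.513550 × 0.33 = 0.169472
P(Breathing circuit 2 unavailable) [AND] = 0.43 × 0.169472 × 0.14 = 0.010202
P(Anesthesia gas delivery interrupted) [OR] = 1 − (1−0.000082) × (1−0.012000) × (1−0.010202) × (1−0.20) = 0.217728
Rounded to 4 decimal places: P(Anesthesia gas delivery interrupted) ≈ 0.2177.

0.2177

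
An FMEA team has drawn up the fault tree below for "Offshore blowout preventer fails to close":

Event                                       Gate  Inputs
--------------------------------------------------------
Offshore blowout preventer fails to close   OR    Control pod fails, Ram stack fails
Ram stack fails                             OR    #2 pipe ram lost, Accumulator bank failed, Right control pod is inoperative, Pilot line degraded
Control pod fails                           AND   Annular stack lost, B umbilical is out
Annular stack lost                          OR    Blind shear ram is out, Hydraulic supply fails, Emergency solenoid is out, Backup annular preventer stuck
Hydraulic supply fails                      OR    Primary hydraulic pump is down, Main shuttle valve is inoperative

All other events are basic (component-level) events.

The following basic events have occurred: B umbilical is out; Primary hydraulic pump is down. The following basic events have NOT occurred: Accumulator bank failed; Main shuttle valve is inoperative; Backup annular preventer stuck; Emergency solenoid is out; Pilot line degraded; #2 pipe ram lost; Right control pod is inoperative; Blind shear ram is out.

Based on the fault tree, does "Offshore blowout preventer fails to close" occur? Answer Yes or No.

Hydraulic supply fails [OR]: Primary hydraulic pump is down=occurs, Main shuttle valve is inoperative=not → at least one input occurs → occurs.
Annular stack lost [OR]: Blind shear ram is out=not, Hydraulic supply fails=occurs, Emergency solenoid is out=not, Backup annular preventer stuck=not → at least one input occurs → occurs.
Control pod fails [AND]: Annular stack lost=occurs, B umbilical is out=occurs → all inputs occur → occurs.
Ram stack fails [OR]: #2 pipe ram lost=not, Accumulator bank failed=not, Right control pod is inoperative=not, Pilot line degraded=not → no input occurs → does not occur.
Offshore blowout preventer fails to close [OR]: Control pod fails=occurs, Ram stack fails=not → at least one input occurs → occurs.

Yes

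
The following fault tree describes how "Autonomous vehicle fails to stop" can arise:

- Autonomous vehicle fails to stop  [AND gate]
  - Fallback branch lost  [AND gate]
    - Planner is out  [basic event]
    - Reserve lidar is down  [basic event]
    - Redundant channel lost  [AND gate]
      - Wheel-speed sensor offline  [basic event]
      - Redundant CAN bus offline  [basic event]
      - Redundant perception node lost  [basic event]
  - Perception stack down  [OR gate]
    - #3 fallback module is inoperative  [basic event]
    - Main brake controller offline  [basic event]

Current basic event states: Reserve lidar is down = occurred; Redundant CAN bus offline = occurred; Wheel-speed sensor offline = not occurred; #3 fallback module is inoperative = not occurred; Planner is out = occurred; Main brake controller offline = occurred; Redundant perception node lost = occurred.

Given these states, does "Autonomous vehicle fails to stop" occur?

Redundant channel lost [AND]: Wheel-speed sensor offline=not, Redundant CAN bus offline=occurs, Redundant perception node lost=occurs → not all inputs occur → does not occur.
Fallback branch lost [AND]: Planner is out=occurs, Reserve lidar is down=occurs, Redundant channel lost=not → not all inputs occur → does not occur.
Perception stack down [OR]: #3 fallback module is inoperative=not, Main brake controller offline=occurs → at least one input occurs → occurs.
Autonomous vehicle fails to stop [AND]: Fallback branch lost=not, Perception stack down=occurs → not all inputs occur → does not occur.

No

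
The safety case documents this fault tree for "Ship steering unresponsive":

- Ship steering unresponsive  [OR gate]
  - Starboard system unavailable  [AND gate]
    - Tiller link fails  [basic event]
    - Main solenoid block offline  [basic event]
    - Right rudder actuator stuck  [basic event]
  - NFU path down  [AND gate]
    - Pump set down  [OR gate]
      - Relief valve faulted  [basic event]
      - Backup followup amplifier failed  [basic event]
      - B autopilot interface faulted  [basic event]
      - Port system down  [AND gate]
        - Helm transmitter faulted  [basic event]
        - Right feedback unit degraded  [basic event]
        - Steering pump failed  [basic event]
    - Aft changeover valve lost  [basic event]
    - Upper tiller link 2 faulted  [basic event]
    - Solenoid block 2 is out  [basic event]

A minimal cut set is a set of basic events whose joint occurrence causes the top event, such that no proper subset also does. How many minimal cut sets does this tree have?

5

Starboard system unavailable [AND]: one cut set from each child combined → 1 × 1 × 1 = 1 cut set(s).
Port system down [AND]: one cut set from each child combined → 1 × 1 × 1 = 1 cut set(s).
Pump set down [OR]: union of children's cut sets → 4 cut set(s).
NFU path down [AND]: one cut set from each child combined → 4 × 1 × 1 × 1 = 4 cut set(s).
Ship steering unresponsive [OR]: union of children's cut sets → 5 cut set(s).
Minimal cut sets: {Main solenoid block offline, Right rudder actuator stuck, Tiller link fails}; {Aft changeover valve lost, Relief valve faulted, Solenoid block 2 is out, Upper tiller link 2 faulted}; {Aft changeover valve lost, Backup followup amplifier failed, Solenoid block 2 is out, Upper tiller link 2 faulted}; {Aft changeover valve lost, B autopilot interface faulted, Solenoid block 2 is out, Upper tiller link 2 faulted}; {Aft changeover valve lost, Helm transmitter faulted, Right feedback unit degraded, Solenoid block 2 is out, Steering pump failed, Upper tiller link 2 faulted}.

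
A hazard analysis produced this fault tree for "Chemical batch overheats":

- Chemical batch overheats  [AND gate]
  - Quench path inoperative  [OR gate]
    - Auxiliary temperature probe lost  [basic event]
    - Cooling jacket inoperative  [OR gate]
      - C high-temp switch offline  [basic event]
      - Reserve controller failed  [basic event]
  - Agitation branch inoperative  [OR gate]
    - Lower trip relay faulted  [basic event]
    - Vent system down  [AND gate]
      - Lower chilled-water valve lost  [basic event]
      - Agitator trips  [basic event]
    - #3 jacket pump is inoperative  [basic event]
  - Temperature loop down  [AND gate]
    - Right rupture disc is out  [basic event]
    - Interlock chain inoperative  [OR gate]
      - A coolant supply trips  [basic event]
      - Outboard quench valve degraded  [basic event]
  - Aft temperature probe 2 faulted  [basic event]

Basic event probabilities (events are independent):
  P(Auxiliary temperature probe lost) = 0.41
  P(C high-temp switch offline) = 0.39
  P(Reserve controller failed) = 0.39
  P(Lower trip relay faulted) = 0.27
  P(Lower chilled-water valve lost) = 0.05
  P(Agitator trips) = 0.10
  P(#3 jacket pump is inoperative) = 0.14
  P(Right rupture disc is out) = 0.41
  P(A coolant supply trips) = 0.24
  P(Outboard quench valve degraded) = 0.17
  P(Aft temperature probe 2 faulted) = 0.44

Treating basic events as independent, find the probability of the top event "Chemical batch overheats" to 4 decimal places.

0.0195

P(Cooling jacket inoperative) [OR] = 1 − (1−0.39) × (1−0.39) = 0.627900
P(Quench path inoperative) [OR] = 1 − (1−0.41) × (1−0.627900) = 0.780461
P(Vent system down) [AND] = 0.05 × 0.10 = 0.005000
P(Agitation branch inoperative) [OR] = 1 − (1−0.27) × (1−0.005000) × (1−0.14) = 0.375339
P(Interlock chain inoperative) [OR] = 1 − (1−0.24) × (1−0.17) = 0.369200
P(Temperature loop down) [AND] = 0.41 × 0.369200 = 0.151372
P(Chemical batch overheats) [AND] = 0.780461 × 0.375339 × 0.151372 × 0.44 = 0.019511
Rounded to 4 decimal places: P(Chemical batch overheats) ≈ 0.0195.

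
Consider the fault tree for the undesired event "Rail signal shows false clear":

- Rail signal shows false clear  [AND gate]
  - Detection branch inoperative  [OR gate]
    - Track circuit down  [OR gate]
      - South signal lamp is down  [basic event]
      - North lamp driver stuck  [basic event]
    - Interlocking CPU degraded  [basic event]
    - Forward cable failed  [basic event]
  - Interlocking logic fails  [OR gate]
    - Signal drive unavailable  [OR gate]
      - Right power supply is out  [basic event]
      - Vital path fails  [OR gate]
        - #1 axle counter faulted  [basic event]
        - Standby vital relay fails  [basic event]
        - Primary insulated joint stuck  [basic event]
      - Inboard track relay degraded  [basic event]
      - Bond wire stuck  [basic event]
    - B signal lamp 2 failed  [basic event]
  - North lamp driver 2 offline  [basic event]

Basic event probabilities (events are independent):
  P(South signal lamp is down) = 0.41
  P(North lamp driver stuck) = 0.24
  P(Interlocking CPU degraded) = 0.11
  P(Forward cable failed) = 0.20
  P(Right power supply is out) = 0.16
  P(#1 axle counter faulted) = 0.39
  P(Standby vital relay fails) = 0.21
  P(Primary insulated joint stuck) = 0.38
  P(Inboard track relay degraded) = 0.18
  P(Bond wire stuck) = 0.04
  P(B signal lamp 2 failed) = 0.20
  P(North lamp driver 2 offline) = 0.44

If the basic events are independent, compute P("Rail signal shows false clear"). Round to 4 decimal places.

P(Track circuit down) [OR] = 1 − (1−0.41) × (1−0.24) = 0.551600
P(Detection branch inoperative) [OR] = 1 − (1−0.551600) × (1−0.11) × (1−0.20) = 0.680739
P(Vital path fails) [OR] = 1 − (1−0.39) × (1−0.21) × (1−0.38) = 0.701222
P(Signal drive unavailable) [OR] = 1 − (1−0.16) × (1−0.701222) × (1−0.18) × (1−0.04) = 0.802434
P(Interlocking logic fails) [OR] = 1 − (1−0.802434) × (1−0.20) = 0.841947
P(Rail signal shows false clear) [AND] = 0.680739 × 0.841947 × 0.44 = 0.252184
Rounded to 4 decimal places: P(Rail signal shows false clear) ≈ 0.2522.

0.2522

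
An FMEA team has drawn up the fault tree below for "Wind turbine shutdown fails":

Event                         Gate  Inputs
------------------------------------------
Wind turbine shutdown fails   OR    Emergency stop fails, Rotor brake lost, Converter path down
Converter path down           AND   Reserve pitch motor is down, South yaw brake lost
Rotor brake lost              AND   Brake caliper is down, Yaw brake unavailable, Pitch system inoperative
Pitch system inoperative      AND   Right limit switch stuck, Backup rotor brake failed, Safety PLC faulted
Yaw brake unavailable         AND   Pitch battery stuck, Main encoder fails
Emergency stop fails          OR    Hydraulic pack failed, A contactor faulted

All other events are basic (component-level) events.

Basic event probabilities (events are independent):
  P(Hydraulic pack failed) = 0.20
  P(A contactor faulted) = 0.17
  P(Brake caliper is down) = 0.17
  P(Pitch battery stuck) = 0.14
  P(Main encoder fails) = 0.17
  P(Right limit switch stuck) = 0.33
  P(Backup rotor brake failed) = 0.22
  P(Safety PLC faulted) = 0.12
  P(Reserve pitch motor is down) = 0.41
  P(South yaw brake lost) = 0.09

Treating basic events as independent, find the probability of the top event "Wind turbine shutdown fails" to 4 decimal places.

0.3605

P(Emergency stop fails) [OR] = 1 − (1−0.20) × (1−0.17) = 0.336000
P(Yaw brake unavailable) [AND] = 0.14 × 0.17 = 0.023800
P(Pitch system inoperative) [AND] = 0.33 × 0.22 × 0.12 = 0.008712
P(Rotor brake lost) [AND] = 0.17 × 0.023800 × 0.008712 = 0.000035
P(Converter path down) [AND] = 0.41 × 0.09 = 0.036900
P(Wind turbine shutdown fails) [OR] = 1 − (1−0.336000) × (1−0.000035) × (1−0.036900) = 0.360524
Rounded to 4 decimal places: P(Wind turbine shutdown fails) ≈ 0.3605.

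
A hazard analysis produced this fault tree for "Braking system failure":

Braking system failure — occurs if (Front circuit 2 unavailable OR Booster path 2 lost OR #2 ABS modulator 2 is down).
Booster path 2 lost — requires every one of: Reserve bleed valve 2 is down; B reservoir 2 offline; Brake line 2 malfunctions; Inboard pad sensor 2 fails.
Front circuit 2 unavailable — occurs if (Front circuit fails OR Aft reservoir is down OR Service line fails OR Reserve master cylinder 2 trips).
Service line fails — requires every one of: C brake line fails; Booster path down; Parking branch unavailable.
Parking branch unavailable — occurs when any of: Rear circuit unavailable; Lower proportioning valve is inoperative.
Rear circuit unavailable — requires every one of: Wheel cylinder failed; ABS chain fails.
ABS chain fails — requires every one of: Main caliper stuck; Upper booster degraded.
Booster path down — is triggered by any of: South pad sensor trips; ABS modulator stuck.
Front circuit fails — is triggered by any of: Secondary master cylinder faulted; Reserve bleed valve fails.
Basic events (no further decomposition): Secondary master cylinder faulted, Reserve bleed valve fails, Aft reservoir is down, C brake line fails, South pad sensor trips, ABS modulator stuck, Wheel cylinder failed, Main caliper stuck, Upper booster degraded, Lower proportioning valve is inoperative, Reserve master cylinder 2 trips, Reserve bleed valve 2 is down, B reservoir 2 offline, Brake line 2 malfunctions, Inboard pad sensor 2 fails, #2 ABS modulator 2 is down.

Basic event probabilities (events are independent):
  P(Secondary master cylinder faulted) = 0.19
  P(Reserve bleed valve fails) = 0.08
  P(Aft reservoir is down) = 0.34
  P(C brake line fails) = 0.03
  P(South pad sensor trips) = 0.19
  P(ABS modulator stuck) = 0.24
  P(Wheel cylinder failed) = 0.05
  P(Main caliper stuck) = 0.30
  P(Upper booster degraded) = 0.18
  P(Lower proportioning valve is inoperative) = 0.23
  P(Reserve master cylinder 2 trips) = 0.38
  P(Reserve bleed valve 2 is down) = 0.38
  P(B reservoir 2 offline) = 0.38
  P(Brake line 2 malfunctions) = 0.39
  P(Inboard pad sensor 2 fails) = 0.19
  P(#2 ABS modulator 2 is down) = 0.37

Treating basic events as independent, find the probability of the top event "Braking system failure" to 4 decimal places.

0.8105

P(Front circuit fails) [OR] = 1 − (1−0.19) × (1−0.08) = 0.254800
P(Booster path down) [OR] = 1 − (1−0.19) × (1−0.24) = 0.384400
P(ABS chain fails) [AND] = 0.30 × 0.18 = 0.054000
P(Rear circuit unavailable) [AND] = 0.05 × 0.054000 = 0.002700
P(Parking branch unavailable) [OR] = 1 − (1−0.002700) × (1−0.23) = 0.232079
P(Service line fails) [AND] = 0.03 × 0.384400 × 0.232079 = 0.002676
P(Front circuit 2 unavailable) [OR] = 1 − (1−0.254800) × (1−0.34) × (1−0.002676) × (1−0.38) = 0.695880
P(Booster path 2 lost) [AND] = 0.38 × 0.38 × 0.39 × 0.19 = 0.010700
P(Braking system failure) [OR] = 1 − (1−0.695880) × (1−0.010700) × (1−0.37) = 0.810454
Rounded to 4 decimal places: P(Braking system failure) ≈ 0.8105.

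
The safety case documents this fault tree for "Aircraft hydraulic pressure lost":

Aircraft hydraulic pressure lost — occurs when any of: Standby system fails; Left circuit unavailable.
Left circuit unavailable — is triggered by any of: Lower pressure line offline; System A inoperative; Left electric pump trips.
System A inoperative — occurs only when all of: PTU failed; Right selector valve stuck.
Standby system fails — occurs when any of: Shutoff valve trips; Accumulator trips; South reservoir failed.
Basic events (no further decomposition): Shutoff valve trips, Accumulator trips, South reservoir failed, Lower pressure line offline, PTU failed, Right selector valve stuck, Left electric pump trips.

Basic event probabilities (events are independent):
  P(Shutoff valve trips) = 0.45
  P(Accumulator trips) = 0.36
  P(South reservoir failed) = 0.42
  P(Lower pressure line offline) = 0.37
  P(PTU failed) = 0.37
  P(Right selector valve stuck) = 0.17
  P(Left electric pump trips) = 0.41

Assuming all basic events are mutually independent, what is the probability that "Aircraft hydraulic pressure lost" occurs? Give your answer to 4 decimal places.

0.9289

P(Standby system fails) [OR] = 1 − (1−0.45) × (1−0.36) × (1−0.42) = 0.795840
P(System A inoperative) [AND] = 0.37 × 0.17 = 0.062900
P(Left circuit unavailable) [OR] = 1 − (1−0.37) × (1−0.062900) × (1−0.41) = 0.651680
P(Aircraft hydraulic pressure lost) [OR] = 1 − (1−0.795840) × (1−0.651680) = 0.928887
Rounded to 4 decimal places: P(Aircraft hydraulic pressure lost) ≈ 0.9289.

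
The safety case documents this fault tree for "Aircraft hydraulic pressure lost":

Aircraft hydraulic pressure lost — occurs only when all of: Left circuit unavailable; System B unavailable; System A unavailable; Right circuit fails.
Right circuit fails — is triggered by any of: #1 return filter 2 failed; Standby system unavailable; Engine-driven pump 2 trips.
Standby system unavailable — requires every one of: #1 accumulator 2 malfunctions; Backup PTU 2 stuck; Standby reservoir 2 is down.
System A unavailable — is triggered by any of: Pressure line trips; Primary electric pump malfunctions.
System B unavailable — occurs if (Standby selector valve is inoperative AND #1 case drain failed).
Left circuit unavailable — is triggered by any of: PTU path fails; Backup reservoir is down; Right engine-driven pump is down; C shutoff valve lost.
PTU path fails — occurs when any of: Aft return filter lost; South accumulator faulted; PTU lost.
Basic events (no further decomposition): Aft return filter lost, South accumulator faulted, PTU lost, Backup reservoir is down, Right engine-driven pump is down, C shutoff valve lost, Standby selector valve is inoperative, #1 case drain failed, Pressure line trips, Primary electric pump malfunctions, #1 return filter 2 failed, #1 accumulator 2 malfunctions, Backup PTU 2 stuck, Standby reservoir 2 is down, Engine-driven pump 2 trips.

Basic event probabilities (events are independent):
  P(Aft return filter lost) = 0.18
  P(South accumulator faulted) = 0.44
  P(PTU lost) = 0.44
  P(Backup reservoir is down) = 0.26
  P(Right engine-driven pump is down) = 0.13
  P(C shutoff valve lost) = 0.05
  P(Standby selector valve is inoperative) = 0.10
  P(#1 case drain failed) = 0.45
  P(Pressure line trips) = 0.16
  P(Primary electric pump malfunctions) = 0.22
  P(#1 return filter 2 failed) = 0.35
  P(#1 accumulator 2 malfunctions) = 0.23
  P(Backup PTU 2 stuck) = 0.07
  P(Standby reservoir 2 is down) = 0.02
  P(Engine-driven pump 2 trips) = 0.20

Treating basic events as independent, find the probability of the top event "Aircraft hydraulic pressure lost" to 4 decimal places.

0.0063

P(PTU path fails) [OR] = 1 − (1−0.18) × (1−0.44) × (1−0.44) = 0.742848
P(Left circuit unavailable) [OR] = 1 − (1−0.742848) × (1−0.26) × (1−0.13) × (1−0.05) = 0.842723
P(System B unavailable) [AND] = 0.10 × 0.45 = 0.045000
P(System A unavailable) [OR] = 1 − (1−0.16) × (1−0.22) = 0.344800
P(Standby system unavailable) [AND] = 0.23 × 0.07 × 0.02 = 0.000322
P(Right circuit fails) [OR] = 1 − (1−0.35) × (1−0.000322) × (1−0.20) = 0.480167
P(Aircraft hydraulic pressure lost) [AND] = 0.842723 × 0.045000 × 0.344800 × 0.480167 = 0.006279
Rounded to 4 decimal places: P(Aircraft hydraulic pressure lost) ≈ 0.0063.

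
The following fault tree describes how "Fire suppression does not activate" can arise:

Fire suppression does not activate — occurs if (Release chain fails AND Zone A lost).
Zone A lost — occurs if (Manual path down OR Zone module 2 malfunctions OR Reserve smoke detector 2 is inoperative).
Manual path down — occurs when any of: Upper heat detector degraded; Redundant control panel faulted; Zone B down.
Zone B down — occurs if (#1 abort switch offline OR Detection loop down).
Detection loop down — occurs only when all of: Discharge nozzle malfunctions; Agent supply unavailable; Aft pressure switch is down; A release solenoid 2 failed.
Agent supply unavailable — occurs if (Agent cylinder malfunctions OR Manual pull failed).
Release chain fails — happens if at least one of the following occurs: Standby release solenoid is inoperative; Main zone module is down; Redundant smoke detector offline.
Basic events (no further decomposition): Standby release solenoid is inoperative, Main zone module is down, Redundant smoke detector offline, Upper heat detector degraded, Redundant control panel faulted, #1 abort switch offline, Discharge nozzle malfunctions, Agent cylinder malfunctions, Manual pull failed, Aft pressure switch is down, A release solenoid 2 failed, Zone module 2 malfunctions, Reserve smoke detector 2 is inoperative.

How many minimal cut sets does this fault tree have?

21

Release chain fails [OR]: union of children's cut sets → 3 cut set(s).
Agent supply unavailable [OR]: union of children's cut sets → 2 cut set(s).
Detection loop down [AND]: one cut set from each child combined → 1 × 2 × 1 × 1 = 2 cut set(s).
Zone B down [OR]: union of children's cut sets → 3 cut set(s).
Manual path down [OR]: union of children's cut sets → 5 cut set(s).
Zone A lost [OR]: union of children's cut sets → 7 cut set(s).
Fire suppression does not activate [AND]: one cut set from each child combined → 3 × 7 = 21 cut set(s).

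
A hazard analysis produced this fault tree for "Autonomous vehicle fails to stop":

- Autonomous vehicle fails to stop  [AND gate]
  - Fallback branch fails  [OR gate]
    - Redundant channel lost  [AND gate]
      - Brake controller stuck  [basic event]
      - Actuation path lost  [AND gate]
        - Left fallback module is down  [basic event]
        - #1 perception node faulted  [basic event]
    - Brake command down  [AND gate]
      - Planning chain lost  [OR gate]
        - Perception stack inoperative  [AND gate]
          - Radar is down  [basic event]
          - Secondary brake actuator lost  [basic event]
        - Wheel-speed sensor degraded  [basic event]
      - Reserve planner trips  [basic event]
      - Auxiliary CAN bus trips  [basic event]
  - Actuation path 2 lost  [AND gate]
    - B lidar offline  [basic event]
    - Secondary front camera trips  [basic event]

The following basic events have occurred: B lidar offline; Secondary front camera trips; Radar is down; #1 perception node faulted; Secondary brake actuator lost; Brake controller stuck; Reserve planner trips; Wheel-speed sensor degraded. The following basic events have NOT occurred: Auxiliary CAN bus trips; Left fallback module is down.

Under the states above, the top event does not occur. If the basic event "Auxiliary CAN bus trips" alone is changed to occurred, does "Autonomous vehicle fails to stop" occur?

Counterfactual: set "Auxiliary CAN bus trips" to occurred.
Actuation path lost [AND]: Left fallback module is down=not, #1 perception node faulted=occurs → not all inputs occur → does not occur.
Redundant channel lost [AND]: Brake controller stuck=occurs, Actuation path lost=not → not all inputs occur → does not occur.
Perception stack inoperative [AND]: Radar is down=occurs, Secondary brake actuator lost=occurs → all inputs occur → occurs.
Planning chain lost [OR]: Perception stack inoperative=occurs, Wheel-speed sensor degraded=occurs → at least one input occurs → occurs.
Brake command down [AND]: Planning chain lost=occurs, Reserve planner trips=occurs, Auxiliary CAN bus trips=occurs → all inputs occur → occurs.
Fallback branch fails [OR]: Redundant channel lost=not, Brake command down=occurs → at least one input occurs → occurs.
Actuation path 2 lost [AND]: B lidar offline=occurs, Secondary front camera trips=occurs → all inputs occur → occurs.
Autonomous vehicle fails to stop [AND]: Fallback branch fails=occurs, Actuation path 2 lost=occurs → all inputs occur → occurs.

Yes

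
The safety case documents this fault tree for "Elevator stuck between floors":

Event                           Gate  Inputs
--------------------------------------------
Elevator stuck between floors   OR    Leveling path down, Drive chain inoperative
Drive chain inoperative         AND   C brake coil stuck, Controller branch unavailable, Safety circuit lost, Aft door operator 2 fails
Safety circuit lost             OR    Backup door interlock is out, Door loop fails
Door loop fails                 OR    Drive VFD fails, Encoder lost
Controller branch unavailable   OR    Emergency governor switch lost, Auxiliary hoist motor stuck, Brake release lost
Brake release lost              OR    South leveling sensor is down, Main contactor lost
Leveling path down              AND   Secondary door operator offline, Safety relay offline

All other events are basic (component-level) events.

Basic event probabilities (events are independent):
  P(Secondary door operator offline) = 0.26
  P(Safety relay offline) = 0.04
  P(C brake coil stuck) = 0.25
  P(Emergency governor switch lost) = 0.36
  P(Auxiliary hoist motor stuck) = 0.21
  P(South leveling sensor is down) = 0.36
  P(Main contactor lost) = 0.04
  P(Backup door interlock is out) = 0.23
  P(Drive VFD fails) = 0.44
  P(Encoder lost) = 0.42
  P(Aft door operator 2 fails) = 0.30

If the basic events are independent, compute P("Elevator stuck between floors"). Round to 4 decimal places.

P(Leveling path down) [AND] = 0.26 × 0.04 = 0.010400
P(Brake release lost) [OR] = 1 − (1−0.36) × (1−0.04) = 0.385600
P(Controller branch unavailable) [OR] = 1 − (1−0.36) × (1−0.21) × (1−0.385600) = 0.689359
P(Door loop fails) [OR] = 1 − (1−0.44) × (1−0.42) = 0.675200
P(Safety circuit lost) [OR] = 1 − (1−0.23) × (1−0.675200) = 0.749904
P(Drive chain inoperative) [AND] = 0.25 × 0.689359 × 0.749904 × 0.30 = 0.038771
P(Elevator stuck between floors) [OR] = 1 − (1−0.010400) × (1−0.038771) = 0.048768
Rounded to 4 decimal places: P(Elevator stuck between floors) ≈ 0.0488.

0.0488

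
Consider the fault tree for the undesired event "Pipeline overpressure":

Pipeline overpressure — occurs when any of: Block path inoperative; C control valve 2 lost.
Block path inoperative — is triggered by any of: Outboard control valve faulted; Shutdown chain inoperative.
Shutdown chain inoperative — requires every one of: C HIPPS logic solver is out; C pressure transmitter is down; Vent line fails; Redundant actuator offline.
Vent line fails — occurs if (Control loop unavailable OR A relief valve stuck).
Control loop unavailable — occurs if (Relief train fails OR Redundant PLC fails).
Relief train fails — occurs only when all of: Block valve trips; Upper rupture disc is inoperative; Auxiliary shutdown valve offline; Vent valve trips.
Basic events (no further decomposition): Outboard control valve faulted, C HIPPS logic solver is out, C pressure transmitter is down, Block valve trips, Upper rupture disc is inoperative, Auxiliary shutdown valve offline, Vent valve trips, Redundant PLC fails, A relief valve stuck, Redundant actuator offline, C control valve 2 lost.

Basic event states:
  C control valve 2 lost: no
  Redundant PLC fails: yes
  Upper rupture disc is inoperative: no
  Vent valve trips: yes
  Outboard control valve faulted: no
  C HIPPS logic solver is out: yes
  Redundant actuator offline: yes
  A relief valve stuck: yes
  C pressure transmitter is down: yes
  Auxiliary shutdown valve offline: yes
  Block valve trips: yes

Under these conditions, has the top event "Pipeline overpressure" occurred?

Yes

Relief train fails [AND]: Block valve trips=occurs, Upper rupture disc is inoperative=not, Auxiliary shutdown valve offline=occurs, Vent valve trips=occurs → not all inputs occur → does not occur.
Control loop unavailable [OR]: Relief train fails=not, Redundant PLC fails=occurs → at least one input occurs → occurs.
Vent line fails [OR]: Control loop unavailable=occurs, A relief valve stuck=occurs → at least one input occurs → occurs.
Shutdown chain inoperative [AND]: C HIPPS logic solver is out=occurs, C pressure transmitter is down=occurs, Vent line fails=occurs, Redundant actuator offline=occurs → all inputs occur → occurs.
Block path inoperative [OR]: Outboard control valve faulted=not, Shutdown chain inoperative=occurs → at least one input occurs → occurs.
Pipeline overpressure [OR]: Block path inoperative=occurs, C control valve 2 lost=not → at least one input occurs → occurs.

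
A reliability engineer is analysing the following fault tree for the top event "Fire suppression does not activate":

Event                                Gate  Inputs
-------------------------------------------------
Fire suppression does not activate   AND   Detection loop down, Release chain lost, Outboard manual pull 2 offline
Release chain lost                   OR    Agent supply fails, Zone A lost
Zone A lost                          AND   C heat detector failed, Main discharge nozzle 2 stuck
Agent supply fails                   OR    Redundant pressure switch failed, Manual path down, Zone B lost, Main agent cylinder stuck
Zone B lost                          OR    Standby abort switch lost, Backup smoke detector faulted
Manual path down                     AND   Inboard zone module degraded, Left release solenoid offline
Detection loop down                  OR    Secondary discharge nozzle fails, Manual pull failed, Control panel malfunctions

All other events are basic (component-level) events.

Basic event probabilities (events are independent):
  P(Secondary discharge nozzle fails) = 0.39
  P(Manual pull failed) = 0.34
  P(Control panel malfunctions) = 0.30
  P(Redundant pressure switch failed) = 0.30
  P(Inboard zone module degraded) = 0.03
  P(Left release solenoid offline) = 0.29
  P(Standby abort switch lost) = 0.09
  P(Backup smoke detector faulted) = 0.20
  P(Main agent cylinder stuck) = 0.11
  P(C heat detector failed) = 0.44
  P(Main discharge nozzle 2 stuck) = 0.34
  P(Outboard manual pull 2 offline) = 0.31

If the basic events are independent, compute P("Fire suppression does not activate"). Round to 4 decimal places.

0.1375

P(Detection loop down) [OR] = 1 − (1−0.39) × (1−0.34) × (1−0.30) = 0.718180
P(Manual path down) [AND] = 0.03 × 0.29 = 0.008700
P(Zone B lost) [OR] = 1 − (1−0.09) × (1−0.20) = 0.272000
P(Agent supply fails) [OR] = 1 − (1−0.30) × (1−0.008700) × (1−0.272000) × (1−0.11) = 0.550402
P(Zone A lost) [AND] = 0.44 × 0.34 = 0.149600
P(Release chain lost) [OR] = 1 − (1−0.550402) × (1−0.149600) = 0.617662
P(Fire suppression does not activate) [AND] = 0.718180 × 0.617662 × 0.31 = 0.137514
Rounded to 4 decimal places: P(Fire suppression does not activate) ≈ 0.1375.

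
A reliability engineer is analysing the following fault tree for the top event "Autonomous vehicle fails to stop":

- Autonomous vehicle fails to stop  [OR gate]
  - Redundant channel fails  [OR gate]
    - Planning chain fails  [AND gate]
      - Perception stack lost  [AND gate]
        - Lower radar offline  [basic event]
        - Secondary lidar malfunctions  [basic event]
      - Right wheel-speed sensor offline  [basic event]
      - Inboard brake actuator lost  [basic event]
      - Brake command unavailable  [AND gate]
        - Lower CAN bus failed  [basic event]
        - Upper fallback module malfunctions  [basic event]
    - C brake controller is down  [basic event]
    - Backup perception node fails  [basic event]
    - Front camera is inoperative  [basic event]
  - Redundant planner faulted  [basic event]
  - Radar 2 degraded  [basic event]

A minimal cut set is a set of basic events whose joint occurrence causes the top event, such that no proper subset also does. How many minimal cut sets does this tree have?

Perception stack lost [AND]: one cut set from each child combined → 1 × 1 = 1 cut set(s).
Brake command unavailable [AND]: one cut set from each child combined → 1 × 1 = 1 cut set(s).
Planning chain fails [AND]: one cut set from each child combined → 1 × 1 × 1 × 1 = 1 cut set(s).
Redundant channel fails [OR]: union of children's cut sets → 4 cut set(s).
Autonomous vehicle fails to stop [OR]: union of children's cut sets → 6 cut set(s).
Minimal cut sets: {Inboard brake actuator lost, Lower CAN bus failed, Lower radar offline, Right wheel-speed sensor offline, Secondary lidar malfunctions, Upper fallback module malfunctions}; {C brake controller is down}; {Backup perception node fails}; {Front camera is inoperative}; {Redundant planner faulted}; {Radar 2 degraded}.

6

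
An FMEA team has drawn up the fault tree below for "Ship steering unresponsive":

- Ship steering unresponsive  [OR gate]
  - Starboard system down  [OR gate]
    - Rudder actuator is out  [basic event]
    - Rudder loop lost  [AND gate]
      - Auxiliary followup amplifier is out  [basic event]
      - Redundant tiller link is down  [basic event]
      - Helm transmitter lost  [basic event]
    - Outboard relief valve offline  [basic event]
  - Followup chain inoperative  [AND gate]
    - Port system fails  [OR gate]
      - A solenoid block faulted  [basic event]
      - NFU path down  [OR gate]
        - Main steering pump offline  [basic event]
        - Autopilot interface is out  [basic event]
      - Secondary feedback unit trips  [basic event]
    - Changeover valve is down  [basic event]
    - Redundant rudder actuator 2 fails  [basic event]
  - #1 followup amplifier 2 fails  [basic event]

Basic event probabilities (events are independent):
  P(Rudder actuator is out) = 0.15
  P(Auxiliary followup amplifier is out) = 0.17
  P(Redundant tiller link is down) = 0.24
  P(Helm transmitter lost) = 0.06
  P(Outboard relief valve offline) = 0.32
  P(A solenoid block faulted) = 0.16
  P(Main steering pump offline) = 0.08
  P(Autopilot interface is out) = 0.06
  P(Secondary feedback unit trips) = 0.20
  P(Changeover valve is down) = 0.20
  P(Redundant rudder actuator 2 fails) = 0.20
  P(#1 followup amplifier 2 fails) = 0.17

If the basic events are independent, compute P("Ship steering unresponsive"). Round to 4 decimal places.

0.5295

P(Rudder loop lost) [AND] = 0.17 × 0.24 × 0.06 = 0.002448
P(Starboard system down) [OR] = 1 − (1−0.15) × (1−0.002448) × (1−0.32) = 0.423415
P(NFU path down) [OR] = 1 − (1−0.08) × (1−0.06) = 0.135200
P(Port system fails) [OR] = 1 − (1−0.16) × (1−0.135200) × (1−0.20) = 0.418854
P(Followup chain inoperative) [AND] = 0.418854 × 0.20 × 0.20 = 0.016754
P(Ship steering unresponsive) [OR] = 1 − (1−0.423415) × (1−0.016754) × (1−0.17) = 0.529452
Rounded to 4 decimal places: P(Ship steering unresponsive) ≈ 0.5295.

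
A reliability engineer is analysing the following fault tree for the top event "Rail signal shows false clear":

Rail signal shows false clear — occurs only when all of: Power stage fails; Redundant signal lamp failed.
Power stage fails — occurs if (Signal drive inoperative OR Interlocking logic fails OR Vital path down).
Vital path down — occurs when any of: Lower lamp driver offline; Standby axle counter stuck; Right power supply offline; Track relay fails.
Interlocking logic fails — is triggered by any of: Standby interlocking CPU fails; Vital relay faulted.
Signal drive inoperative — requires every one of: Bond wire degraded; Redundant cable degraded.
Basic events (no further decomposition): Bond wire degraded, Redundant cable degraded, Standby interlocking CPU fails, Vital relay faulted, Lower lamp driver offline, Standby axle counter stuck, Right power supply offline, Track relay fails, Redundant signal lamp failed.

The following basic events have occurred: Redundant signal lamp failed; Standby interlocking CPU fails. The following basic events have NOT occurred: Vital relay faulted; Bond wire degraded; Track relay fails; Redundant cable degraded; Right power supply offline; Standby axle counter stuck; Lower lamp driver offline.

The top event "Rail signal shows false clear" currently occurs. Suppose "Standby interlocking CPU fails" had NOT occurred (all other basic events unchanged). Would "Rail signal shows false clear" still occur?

No

Counterfactual: set "Standby interlocking CPU fails" to not occurred.
Signal drive inoperative [AND]: Bond wire degraded=not, Redundant cable degraded=not → not all inputs occur → does not occur.
Interlocking logic fails [OR]: Standby interlocking CPU fails=not, Vital relay faulted=not → no input occurs → does not occur.
Vital path down [OR]: Lower lamp driver offline=not, Standby axle counter stuck=not, Right power supply offline=not, Track relay fails=not → no input occurs → does not occur.
Power stage fails [OR]: Signal drive inoperative=not, Interlocking logic fails=not, Vital path down=not → no input occurs → does not occur.
Rail signal shows false clear [AND]: Power stage fails=not, Redundant signal lamp failed=occurs → not all inputs occur → does not occur.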